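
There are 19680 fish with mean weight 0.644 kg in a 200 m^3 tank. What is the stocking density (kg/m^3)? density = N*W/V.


Total biomass = 19680 fish * 0.644 kg = 12673.92 kg
Density = total biomass / volume = 12673.92 / 200 = 63.3696 kg/m^3

63.3696 kg/m^3


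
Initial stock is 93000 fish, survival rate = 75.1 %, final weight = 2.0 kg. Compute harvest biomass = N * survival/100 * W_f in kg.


Survivors = 93000 * 75.1/100 = 69843 fish
Harvest biomass = survivors * W_f = 69843 * 2.0 = 139686 kg

139686 kg


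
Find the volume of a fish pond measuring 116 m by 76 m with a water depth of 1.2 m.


Base area = L * W = 116 * 76 = 8816 m^2
Volume = area * depth = 8816 * 1.2 = 10579.2 m^3

10579.2 m^3


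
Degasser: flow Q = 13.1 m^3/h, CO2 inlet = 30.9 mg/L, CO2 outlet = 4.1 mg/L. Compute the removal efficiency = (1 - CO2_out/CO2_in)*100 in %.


CO2_out / CO2_in = 4.1 / 30.9 = 0.13268608
Fraction remaining = 0.13268608
efficiency = (1 - 0.13268608) * 100 = 86.7314 %

86.7314 %


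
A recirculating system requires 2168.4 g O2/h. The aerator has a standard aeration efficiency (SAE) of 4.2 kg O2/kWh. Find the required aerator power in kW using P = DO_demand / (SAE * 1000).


SAE in g O2/kWh = 4.2 * 1000 = 4200 g/kWh
P = DO_demand / SAE_g = 2168.4 / 4200 = 0.516286 kW

0.516286 kW


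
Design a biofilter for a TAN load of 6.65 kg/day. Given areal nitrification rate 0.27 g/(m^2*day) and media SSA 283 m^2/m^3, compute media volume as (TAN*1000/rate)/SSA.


A = 6.65*1000 / 0.27 = 24629.63 m^2
V = 24629.63 / 283 = 87.0305

87.0305 m^3


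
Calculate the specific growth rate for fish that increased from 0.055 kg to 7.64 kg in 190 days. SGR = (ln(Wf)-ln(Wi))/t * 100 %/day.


ln(W_f) = ln(7.64) = 2.0333976
ln(W_i) = ln(0.055) = -2.9004221
ln(W_f) - ln(W_i) = 2.0333976 - -2.9004221 = 4.9338197
SGR = 4.9338197 / 190 * 100 = 2.59675 %/day

2.59675 %/day


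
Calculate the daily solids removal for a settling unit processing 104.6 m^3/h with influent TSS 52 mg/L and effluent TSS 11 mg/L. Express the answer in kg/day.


Concentration drop: TSS_in - TSS_out = 52 - 11 = 41 mg/L
Hourly solids removed = Q * dTSS = 104.6 m^3/h * 41 mg/L = 4288.6 g/h  (m^3/h * mg/L = g/h)
Daily solids removed = 4288.6 * 24 = 102926.4 g/day
Convert g to kg: 102926.4 / 1000 = 102.9264 kg/day

102.9264 kg/day


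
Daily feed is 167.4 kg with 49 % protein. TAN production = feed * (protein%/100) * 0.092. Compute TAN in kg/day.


Protein in feed = 167.4 * 49/100 = 82.026 kg/day
TAN = protein * 0.092 = 82.026 * 0.092 = 7.546392 kg/day

7.546392 kg/day


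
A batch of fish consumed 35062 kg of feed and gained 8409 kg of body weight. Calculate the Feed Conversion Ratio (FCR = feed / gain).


FCR = feed consumed / weight gained
FCR = 35062 kg / 8409 kg = 4.16958

4.16958


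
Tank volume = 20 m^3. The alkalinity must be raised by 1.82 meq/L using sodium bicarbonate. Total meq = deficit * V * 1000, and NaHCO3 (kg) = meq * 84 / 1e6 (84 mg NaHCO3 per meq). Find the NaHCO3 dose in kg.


Tank volume in L = 20 m^3 * 1000 = 20000 L
Total meq required = 1.82 meq/L * 20000 L = 36400 meq
NaHCO3 mass = 36400 meq * 84 mg/meq / 1e6 = 3.0576 kg

3.0576 kg


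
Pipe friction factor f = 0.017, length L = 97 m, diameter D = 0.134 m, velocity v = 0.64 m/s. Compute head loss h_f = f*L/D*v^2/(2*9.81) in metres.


v^2 = 0.64^2 = 0.4096 m^2/s^2
L/D = 97/0.134 = 723.8806
h_f = f*(L/D)*v^2/(2g) = 0.017 * 723.8806 * 0.4096 / 19.62 = 0.256908 m

0.256908 m


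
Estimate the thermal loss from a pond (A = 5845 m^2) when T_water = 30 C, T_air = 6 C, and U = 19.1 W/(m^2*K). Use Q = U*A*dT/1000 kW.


Temperature difference dT = 30 - 6 = 24 K
Heat loss (W) = U * A * dT = 19.1 * 5845 * 24 = 2679348 W
Convert to kW: 2679348 / 1000 = 2679.348 kW

2679.348 kW


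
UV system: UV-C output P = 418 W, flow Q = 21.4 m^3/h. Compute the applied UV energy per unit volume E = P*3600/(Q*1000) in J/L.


Energy delivered per hour = 418 W * 3600 s = 1504800 J/h
Volume treated per hour = 21.4 m^3/h * 1000 = 21400 L/h
dose = 1504800 / 21400 = 70.3178 J/L

70.3178 J/L


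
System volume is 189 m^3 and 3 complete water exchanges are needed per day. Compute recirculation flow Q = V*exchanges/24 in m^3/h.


Daily recirculation volume = 189 m^3 * 3 = 567 m^3/day
Flow rate Q = daily volume / 24 h = 567 / 24 = 23.625 m^3/h

23.625 m^3/h


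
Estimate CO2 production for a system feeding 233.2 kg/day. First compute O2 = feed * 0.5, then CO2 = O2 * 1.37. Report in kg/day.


O2 = 233.2 * 0.5 = 116.6
CO2 = 116.6 * 1.37 = 159.742

159.742 kg/day


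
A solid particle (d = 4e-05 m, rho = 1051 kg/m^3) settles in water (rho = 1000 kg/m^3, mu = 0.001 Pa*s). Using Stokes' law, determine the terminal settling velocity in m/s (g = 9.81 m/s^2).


Density difference: rho_p - rho_f = 1051 - 1000 = 51 kg/m^3
d^2 = (4e-05)^2 = 1.6e-09 m^2
Numerator = (rho_p - rho_f) * g * d^2 = 51 * 9.81 * 1.6e-09 = 8.00496e-07
Denominator = 18 * mu = 18 * 0.001 = 0.018
v_s = 8.00496e-07 / 0.018 = 4.4472e-05 m/s
Check: Re = rho_f * v_s * d / mu = 1000 * 4.4472e-05 * 4e-05 / 0.001 = 0.00178 < 1, so Stokes' law applies.

4.4472e-05 m/s


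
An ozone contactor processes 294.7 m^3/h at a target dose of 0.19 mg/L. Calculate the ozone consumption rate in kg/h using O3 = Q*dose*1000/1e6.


O3 demand (mg/h) = Q * dose * 1000 = 294.7 * 0.19 * 1000 = 55993 mg/h
Convert mg to kg: 55993 / 1e6 = 0.055993 kg/h

0.055993 kg/h


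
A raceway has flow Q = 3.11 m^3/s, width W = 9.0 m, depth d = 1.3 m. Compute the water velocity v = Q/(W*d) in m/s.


Cross-sectional area = W * d = 9.0 * 1.3 = 11.7 m^2
Velocity = Q / A = 3.11 / 11.7 = 0.265812 m/s

0.265812 m/s


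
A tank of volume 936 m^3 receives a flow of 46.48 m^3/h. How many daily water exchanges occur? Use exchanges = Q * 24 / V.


Daily flow volume = 46.48 m^3/h * 24 h = 1115.52 m^3/day
Exchanges = daily flow / tank volume = 1115.52 / 936 = 1.19179 exchanges/day

1.19179 exchanges/day


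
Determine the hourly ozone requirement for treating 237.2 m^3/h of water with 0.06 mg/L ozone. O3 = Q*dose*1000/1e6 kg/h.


O3 demand (mg/h) = Q * dose * 1000 = 237.2 * 0.06 * 1000 = 14232 mg/h
Convert mg to kg: 14232 / 1e6 = 0.014232 kg/h

0.014232 kg/h


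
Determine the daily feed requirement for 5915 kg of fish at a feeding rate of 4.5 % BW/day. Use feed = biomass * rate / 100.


Feeding rate fraction = 4.5% / 100 = 0.045
Daily feed = 5915 kg * 0.045 = 266.175 kg/day

266.175 kg/day


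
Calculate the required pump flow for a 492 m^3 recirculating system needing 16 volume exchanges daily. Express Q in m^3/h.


Daily recirculation volume = 492 m^3 * 16 = 7872 m^3/day
Flow rate Q = daily volume / 24 h = 7872 / 24 = 328 m^3/h

328 m^3/h


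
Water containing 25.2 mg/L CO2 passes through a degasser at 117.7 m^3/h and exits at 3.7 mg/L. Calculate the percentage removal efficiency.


CO2_out / CO2_in = 3.7 / 25.2 = 0.1468254
Fraction remaining = 0.1468254
efficiency = (1 - 0.1468254) * 100 = 85.3175 %

85.3175 %


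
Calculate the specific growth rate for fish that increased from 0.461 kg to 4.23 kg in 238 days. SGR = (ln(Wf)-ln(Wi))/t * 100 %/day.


ln(W_f) = ln(4.23) = 1.442202
ln(W_i) = ln(0.461) = -0.77435724
ln(W_f) - ln(W_i) = 1.442202 - -0.77435724 = 2.2165592
SGR = 2.2165592 / 238 * 100 = 0.931327 %/day

0.931327 %/day


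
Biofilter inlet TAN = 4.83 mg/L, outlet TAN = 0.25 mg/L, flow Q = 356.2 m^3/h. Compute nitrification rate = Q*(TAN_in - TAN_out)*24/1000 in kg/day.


Concentration drop: TAN_in - TAN_out = 4.83 - 0.25 = 4.58 mg/L
Hourly TAN removed = Q * dTAN = 356.2 m^3/h * 4.58 mg/L = 1631.396 g/h  (m^3/h * mg/L = g/h)
Daily TAN removed = 1631.396 * 24 = 39153.504 g/day
Convert to kg/day: 39153.504 / 1000 = 39.153504 kg/day

39.153504 kg/day


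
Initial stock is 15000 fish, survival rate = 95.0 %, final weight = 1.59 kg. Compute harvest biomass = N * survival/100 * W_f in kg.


Survivors = 15000 * 95.0/100 = 14250 fish
Harvest biomass = survivors * W_f = 14250 * 1.59 = 22657.5 kg

22657.5 kg


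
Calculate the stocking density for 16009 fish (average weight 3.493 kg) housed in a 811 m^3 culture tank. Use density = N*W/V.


Total biomass = 16009 fish * 3.493 kg = 55919.437 kg
Density = total biomass / volume = 55919.437 / 811 = 68.9512 kg/m^3

68.9512 kg/m^3


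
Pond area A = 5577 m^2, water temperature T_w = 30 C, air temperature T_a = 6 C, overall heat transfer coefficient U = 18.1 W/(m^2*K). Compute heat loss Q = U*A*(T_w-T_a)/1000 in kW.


Temperature difference dT = 30 - 6 = 24 K
Heat loss (W) = U * A * dT = 18.1 * 5577 * 24 = 2422648.8 W
Convert to kW: 2422648.8 / 1000 = 2422.6488 kW

2422.6488 kW


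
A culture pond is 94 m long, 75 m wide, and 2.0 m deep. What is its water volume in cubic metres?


Base area = L * W = 94 * 75 = 7050 m^2
Volume = area * depth = 7050 * 2.0 = 14100 m^3

14100 m^3


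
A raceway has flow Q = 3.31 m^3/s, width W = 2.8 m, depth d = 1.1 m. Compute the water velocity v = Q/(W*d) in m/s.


Cross-sectional area = W * d = 2.8 * 1.1 = 3.08 m^2
Velocity = Q / A = 3.31 / 3.08 = 1.07468 m/s

1.07468 m/s


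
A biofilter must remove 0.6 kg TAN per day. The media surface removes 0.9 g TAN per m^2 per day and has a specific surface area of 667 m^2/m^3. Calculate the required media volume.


A = 0.6*1000 / 0.9 = 666.66667 m^2
V = 666.66667 / 667 = 0.9995

0.9995 m^3


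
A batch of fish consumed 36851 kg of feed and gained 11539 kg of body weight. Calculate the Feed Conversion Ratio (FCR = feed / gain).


FCR = feed consumed / weight gained
FCR = 36851 kg / 11539 kg = 3.1936

3.1936


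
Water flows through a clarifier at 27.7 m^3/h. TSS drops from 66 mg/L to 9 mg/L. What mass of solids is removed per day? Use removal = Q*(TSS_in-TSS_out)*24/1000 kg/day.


Concentration drop: TSS_in - TSS_out = 66 - 9 = 57 mg/L
Hourly solids removed = Q * dTSS = 27.7 m^3/h * 57 mg/L = 1578.9 g/h  (m^3/h * mg/L = g/h)
Daily solids removed = 1578.9 * 24 = 37893.6 g/day
Convert g to kg: 37893.6 / 1000 = 37.8936 kg/day

37.8936 kg/day


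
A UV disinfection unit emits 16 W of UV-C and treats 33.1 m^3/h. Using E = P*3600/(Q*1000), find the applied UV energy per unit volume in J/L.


Energy delivered per hour = 16 W * 3600 s = 57600 J/h
Volume treated per hour = 33.1 m^3/h * 1000 = 33100 L/h
dose = 57600 / 33100 = 1.74018 J/L

1.74018 J/L


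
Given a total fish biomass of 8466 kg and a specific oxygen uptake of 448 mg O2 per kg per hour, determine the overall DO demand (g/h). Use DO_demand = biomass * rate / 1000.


Total O2 consumption (mg/h) = 8466 kg * 448 mg/(kg*h) = 3792768 mg/h
Convert to g/h: 3792768 / 1000 = 3792.768 g/h

3792.768 g/h


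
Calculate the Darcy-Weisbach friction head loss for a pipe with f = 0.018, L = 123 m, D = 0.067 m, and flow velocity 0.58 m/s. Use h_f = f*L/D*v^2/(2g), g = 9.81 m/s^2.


v^2 = 0.58^2 = 0.3364 m^2/s^2
L/D = 123/0.067 = 1835.8209
h_f = f*(L/D)*v^2/(2g) = 0.018 * 1835.8209 * 0.3364 / 19.62 = 0.566578 m

0.566578 m


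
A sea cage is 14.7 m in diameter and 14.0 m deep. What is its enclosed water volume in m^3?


r = d/2 = 14.7/2 = 7.35 m
Base area = pi*r^2 = pi*7.35^2 = 169.71669 m^2
Volume = 169.71669 * 14.0 = 2376.03 m^3

2376.03 m^3


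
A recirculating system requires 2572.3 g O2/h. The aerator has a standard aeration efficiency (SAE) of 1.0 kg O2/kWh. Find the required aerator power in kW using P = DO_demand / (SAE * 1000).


SAE in g O2/kWh = 1.0 * 1000 = 1000 g/kWh
P = DO_demand / SAE_g = 2572.3 / 1000 = 2.5723 kW

2.5723 kW


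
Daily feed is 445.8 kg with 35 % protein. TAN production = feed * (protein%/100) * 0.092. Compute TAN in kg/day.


Protein in feed = 445.8 * 35/100 = 156.03 kg/day
TAN = protein * 0.092 = 156.03 * 0.092 = 14.35476 kg/day

14.35476 kg/day


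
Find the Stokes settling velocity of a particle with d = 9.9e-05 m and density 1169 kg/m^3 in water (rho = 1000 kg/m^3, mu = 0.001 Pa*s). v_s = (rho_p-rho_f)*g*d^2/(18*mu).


Density difference: rho_p - rho_f = 1169 - 1000 = 169 kg/m^3
d^2 = (9.9e-05)^2 = 9.801e-09 m^2
Numerator = (rho_p - rho_f) * g * d^2 = 169 * 9.81 * 9.801e-09 = 1.624898e-05
Denominator = 18 * mu = 18 * 0.001 = 0.018
v_s = 1.624898e-05 / 0.018 = 9.02721e-04 m/s
Check: Re = rho_f * v_s * d / mu = 1000 * 9.02721e-04 * 9.9e-05 / 0.001 = 0.0894 < 1, so Stokes' law applies.

9.02721e-04 m/s


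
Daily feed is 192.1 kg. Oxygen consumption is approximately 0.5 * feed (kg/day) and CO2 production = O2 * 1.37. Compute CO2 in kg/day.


O2 = 192.1 * 0.5 = 96.05
CO2 = 96.05 * 1.37 = 131.5885

131.5885 kg/day


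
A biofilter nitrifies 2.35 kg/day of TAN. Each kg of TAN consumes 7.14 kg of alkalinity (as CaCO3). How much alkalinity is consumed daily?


Alkalinity factor: 7.14 kg CaCO3 consumed per kg TAN nitrified
alk = 2.35 kg TAN * 7.14 = 16.779 kg CaCO3/day

16.779 kg CaCO3/day


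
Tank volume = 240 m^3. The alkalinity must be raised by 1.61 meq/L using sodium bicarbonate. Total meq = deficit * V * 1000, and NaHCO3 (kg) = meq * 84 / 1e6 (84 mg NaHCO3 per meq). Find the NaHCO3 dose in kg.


Tank volume in L = 240 m^3 * 1000 = 240000 L
Total meq required = 1.61 meq/L * 240000 L = 386400 meq
NaHCO3 mass = 386400 meq * 84 mg/meq / 1e6 = 32.4576 kg

32.4576 kg


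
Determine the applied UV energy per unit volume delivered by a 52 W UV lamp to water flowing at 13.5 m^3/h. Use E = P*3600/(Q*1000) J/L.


Energy delivered per hour = 52 W * 3600 s = 187200 J/h
Volume treated per hour = 13.5 m^3/h * 1000 = 13500 L/h
dose = 187200 / 13500 = 13.8667 J/L

13.8667 J/L


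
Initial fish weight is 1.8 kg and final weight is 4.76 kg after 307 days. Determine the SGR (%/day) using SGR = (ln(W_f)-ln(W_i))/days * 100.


ln(W_f) = ln(4.76) = 1.5602477
ln(W_i) = ln(1.8) = 0.58778666
ln(W_f) - ln(W_i) = 1.5602477 - 0.58778666 = 0.97246104
SGR = 0.97246104 / 307 * 100 = 0.316763 %/day

0.316763 %/day


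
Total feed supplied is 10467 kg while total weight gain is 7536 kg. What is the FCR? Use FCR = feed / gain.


FCR = feed consumed / weight gained
FCR = 10467 kg / 7536 kg = 1.38893

1.38893


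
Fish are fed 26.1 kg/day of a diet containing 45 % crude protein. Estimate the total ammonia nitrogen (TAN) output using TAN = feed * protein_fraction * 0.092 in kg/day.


Protein in feed = 26.1 * 45/100 = 11.745 kg/day
TAN = protein * 0.092 = 11.745 * 0.092 = 1.08054 kg/day

1.08054 kg/day


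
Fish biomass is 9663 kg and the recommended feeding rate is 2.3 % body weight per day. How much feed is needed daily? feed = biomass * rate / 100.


Feeding rate fraction = 2.3% / 100 = 0.023
Daily feed = 9663 kg * 0.023 = 222.249 kg/day

222.249 kg/day


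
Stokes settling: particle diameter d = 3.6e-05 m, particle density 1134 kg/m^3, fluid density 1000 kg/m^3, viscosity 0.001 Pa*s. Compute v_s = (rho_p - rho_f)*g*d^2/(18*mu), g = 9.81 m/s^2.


Density difference: rho_p - rho_f = 1134 - 1000 = 134 kg/m^3
d^2 = (3.6e-05)^2 = 1.296e-09 m^2
Numerator = (rho_p - rho_f) * g * d^2 = 134 * 9.81 * 1.296e-09 = 1.7036438e-06
Denominator = 18 * mu = 18 * 0.001 = 0.018
v_s = 1.7036438e-06 / 0.018 = 9.46469e-05 m/s
Check: Re = rho_f * v_s * d / mu = 1000 * 9.46469e-05 * 3.6e-05 / 0.001 = 0.00341 < 1, so Stokes' law applies.

9.46469e-05 m/s


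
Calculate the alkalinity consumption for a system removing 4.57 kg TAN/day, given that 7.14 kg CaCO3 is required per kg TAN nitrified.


Alkalinity factor: 7.14 kg CaCO3 consumed per kg TAN nitrified
alk = 4.57 kg TAN * 7.14 = 32.6298 kg CaCO3/day

32.6298 kg CaCO3/day


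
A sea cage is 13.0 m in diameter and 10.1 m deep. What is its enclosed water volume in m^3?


r = d/2 = 13.0/2 = 6.5 m
Base area = pi*r^2 = pi*6.5^2 = 132.73229 m^2
Volume = 132.73229 * 10.1 = 1340.6 m^3

1340.6 m^3


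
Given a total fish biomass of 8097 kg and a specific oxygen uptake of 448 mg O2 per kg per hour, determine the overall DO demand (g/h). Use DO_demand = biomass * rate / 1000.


Total O2 consumption (mg/h) = 8097 kg * 448 mg/(kg*h) = 3627456 mg/h
Convert to g/h: 3627456 / 1000 = 3627.456 g/h

3627.456 g/h


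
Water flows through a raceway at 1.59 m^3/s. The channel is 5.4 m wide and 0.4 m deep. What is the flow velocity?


Cross-sectional area = W * d = 5.4 * 0.4 = 2.16 m^2
Velocity = Q / A = 1.59 / 2.16 = 0.736111 m/s

0.736111 m/s


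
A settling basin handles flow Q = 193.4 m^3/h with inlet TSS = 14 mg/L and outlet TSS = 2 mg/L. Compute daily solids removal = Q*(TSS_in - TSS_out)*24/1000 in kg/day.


Concentration drop: TSS_in - TSS_out = 14 - 2 = 12 mg/L
Hourly solids removed = Q * dTSS = 193.4 m^3/h * 12 mg/L = 2320.8 g/h  (m^3/h * mg/L = g/h)
Daily solids removed = 2320.8 * 24 = 55699.2 g/day
Convert g to kg: 55699.2 / 1000 = 55.6992 kg/day

55.6992 kg/day


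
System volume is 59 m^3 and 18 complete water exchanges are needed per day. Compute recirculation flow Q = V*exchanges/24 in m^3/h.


Daily recirculation volume = 59 m^3 * 18 = 1062 m^3/day
Flow rate Q = daily volume / 24 h = 1062 / 24 = 44.25 m^3/h

44.25 m^3/h


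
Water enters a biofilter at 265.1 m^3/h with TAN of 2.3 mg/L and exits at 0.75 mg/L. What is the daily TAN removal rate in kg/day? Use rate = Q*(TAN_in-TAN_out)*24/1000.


Concentration drop: TAN_in - TAN_out = 2.3 - 0.75 = 1.55 mg/L
Hourly TAN removed = Q * dTAN = 265.1 m^3/h * 1.55 mg/L = 410.905 g/h  (m^3/h * mg/L = g/h)
Daily TAN removed = 410.905 * 24 = 9861.72 g/day
Convert to kg/day: 9861.72 / 1000 = 9.86172 kg/day

9.86172 kg/day


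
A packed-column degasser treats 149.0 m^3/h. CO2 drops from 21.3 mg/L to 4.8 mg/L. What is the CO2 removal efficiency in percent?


CO2_out / CO2_in = 4.8 / 21.3 = 0.22535211
Fraction remaining = 0.22535211
efficiency = (1 - 0.22535211) * 100 = 77.4648 %

77.4648 %


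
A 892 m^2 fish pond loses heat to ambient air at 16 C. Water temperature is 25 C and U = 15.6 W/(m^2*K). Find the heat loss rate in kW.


Temperature difference dT = 25 - 16 = 9 K
Heat loss (W) = U * A * dT = 15.6 * 892 * 9 = 125236.8 W
Convert to kW: 125236.8 / 1000 = 125.2368 kW

125.2368 kW


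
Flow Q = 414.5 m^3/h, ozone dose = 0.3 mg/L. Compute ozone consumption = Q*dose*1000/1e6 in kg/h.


O3 demand (mg/h) = Q * dose * 1000 = 414.5 * 0.3 * 1000 = 124350 mg/h
Convert mg to kg: 124350 / 1e6 = 0.12435 kg/h

0.12435 kg/h


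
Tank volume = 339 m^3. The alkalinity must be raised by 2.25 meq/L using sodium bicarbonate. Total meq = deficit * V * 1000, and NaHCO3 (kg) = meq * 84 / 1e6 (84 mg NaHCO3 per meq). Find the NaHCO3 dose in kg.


Tank volume in L = 339 m^3 * 1000 = 339000 L
Total meq required = 2.25 meq/L * 339000 L = 762750 meq
NaHCO3 mass = 762750 meq * 84 mg/meq / 1e6 = 64.071 kg

64.071 kg


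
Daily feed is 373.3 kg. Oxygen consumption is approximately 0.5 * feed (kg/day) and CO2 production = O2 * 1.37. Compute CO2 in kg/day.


O2 = 373.3 * 0.5 = 186.65
CO2 = 186.65 * 1.37 = 255.7105

255.7105 kg/day


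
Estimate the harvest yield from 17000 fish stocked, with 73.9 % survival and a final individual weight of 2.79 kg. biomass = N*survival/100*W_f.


Survivors = 17000 * 73.9/100 = 12563 fish
Harvest biomass = survivors * W_f = 12563 * 2.79 = 35050.77 kg

35050.77 kg


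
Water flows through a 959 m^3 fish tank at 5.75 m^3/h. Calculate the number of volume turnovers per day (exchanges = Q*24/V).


Daily flow volume = 5.75 m^3/h * 24 h = 138 m^3/day
Exchanges = daily flow / tank volume = 138 / 959 = 0.1439 exchanges/day

0.1439 exchanges/day


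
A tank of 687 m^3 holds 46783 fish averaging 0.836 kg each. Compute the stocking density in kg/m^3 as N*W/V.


Total biomass = 46783 fish * 0.836 kg = 39110.588 kg
Density = total biomass / volume = 39110.588 / 687 = 56.9295 kg/m^3

56.9295 kg/m^3


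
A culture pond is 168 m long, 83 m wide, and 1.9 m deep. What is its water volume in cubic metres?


Base area = L * W = 168 * 83 = 13944 m^2
Volume = area * depth = 13944 * 1.9 = 26493.6 m^3

26493.6 m^3


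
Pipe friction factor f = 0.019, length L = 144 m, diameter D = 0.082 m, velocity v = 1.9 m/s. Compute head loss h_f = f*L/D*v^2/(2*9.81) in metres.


v^2 = 1.9^2 = 3.61 m^2/s^2
L/D = 144/0.082 = 1756.0976
h_f = f*(L/D)*v^2/(2g) = 0.019 * 1756.0976 * 3.61 / 19.62 = 6.13918 m

6.13918 m


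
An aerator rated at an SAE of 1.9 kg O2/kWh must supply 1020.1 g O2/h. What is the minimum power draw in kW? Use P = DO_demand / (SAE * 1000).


SAE in g O2/kWh = 1.9 * 1000 = 1900 g/kWh
P = DO_demand / SAE_g = 1020.1 / 1900 = 0.536895 kW

0.536895 kW


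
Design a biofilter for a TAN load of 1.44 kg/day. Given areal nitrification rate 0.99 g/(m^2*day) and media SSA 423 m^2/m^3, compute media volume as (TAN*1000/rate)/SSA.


A = 1.44*1000 / 0.99 = 1454.5455 m^2
V = 1454.5455 / 423 = 3.43864

3.43864 m^3


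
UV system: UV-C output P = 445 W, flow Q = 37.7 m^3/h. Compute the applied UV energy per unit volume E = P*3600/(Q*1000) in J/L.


Energy delivered per hour = 445 W * 3600 s = 1602000 J/h
Volume treated per hour = 37.7 m^3/h * 1000 = 37700 L/h
dose = 1602000 / 37700 = 42.4934 J/L

42.4934 J/L


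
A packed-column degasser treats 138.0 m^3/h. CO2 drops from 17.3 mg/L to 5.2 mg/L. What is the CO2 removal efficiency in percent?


CO2_out / CO2_in = 5.2 / 17.3 = 0.30057803
Fraction remaining = 0.30057803
efficiency = (1 - 0.30057803) * 100 = 69.9422 %

69.9422 %


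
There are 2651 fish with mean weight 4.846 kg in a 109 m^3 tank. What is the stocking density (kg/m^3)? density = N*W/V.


Total biomass = 2651 fish * 4.846 kg = 12846.746 kg
Density = total biomass / volume = 12846.746 / 109 = 117.86 kg/m^3

117.86 kg/m^3


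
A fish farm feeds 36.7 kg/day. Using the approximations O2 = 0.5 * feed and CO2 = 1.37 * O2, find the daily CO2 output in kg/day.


O2 = 36.7 * 0.5 = 18.35
CO2 = 18.35 * 1.37 = 25.1395

25.1395 kg/day


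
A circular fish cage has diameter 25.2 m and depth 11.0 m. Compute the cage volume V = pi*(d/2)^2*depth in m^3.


r = d/2 = 25.2/2 = 12.6 m
Base area = pi*r^2 = pi*12.6^2 = 498.75925 m^2
Volume = 498.75925 * 11.0 = 5486.35 m^3

5486.35 m^3


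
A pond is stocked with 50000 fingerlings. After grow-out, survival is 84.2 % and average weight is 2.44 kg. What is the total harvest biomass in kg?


Survivors = 50000 * 84.2/100 = 42100 fish
Harvest biomass = survivors * W_f = 42100 * 2.44 = 102724 kg

102724 kg


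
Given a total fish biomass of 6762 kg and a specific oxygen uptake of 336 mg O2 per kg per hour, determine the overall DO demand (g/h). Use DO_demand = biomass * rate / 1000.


Total O2 consumption (mg/h) = 6762 kg * 336 mg/(kg*h) = 2272032 mg/h
Convert to g/h: 2272032 / 1000 = 2272.032 g/h

2272.032 g/h


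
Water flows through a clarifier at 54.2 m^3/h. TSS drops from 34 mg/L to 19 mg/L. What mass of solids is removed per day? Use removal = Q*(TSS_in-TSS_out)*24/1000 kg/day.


Concentration drop: TSS_in - TSS_out = 34 - 19 = 15 mg/L
Hourly solids removed = Q * dTSS = 54.2 m^3/h * 15 mg/L = 813 g/h  (m^3/h * mg/L = g/h)
Daily solids removed = 813 * 24 = 19512 g/day
Convert g to kg: 19512 / 1000 = 19.512 kg/day

19.512 kg/day


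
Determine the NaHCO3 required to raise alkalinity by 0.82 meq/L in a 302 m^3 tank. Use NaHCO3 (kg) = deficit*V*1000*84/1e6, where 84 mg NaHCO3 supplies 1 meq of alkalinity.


Tank volume in L = 302 m^3 * 1000 = 302000 L
Total meq required = 0.82 meq/L * 302000 L = 247640 meq
NaHCO3 mass = 247640 meq * 84 mg/meq / 1e6 = 20.8018 kg

20.8018 kg


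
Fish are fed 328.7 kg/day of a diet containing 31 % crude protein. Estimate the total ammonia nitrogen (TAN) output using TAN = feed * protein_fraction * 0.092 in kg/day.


Protein in feed = 328.7 * 31/100 = 101.897 kg/day
TAN = protein * 0.092 = 101.897 * 0.092 = 9.374524 kg/day

9.374524 kg/day


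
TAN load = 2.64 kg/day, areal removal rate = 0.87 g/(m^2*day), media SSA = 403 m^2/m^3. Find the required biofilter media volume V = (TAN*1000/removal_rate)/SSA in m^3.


A = 2.64*1000 / 0.87 = 3034.4828 m^2
V = 3034.4828 / 403 = 7.52973

7.52973 m^3


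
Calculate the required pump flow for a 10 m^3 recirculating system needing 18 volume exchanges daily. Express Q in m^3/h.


Daily recirculation volume = 10 m^3 * 18 = 180 m^3/day
Flow rate Q = daily volume / 24 h = 180 / 24 = 7.5 m^3/h

7.5 m^3/h


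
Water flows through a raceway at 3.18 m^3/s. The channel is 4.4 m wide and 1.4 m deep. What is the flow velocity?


Cross-sectional area = W * d = 4.4 * 1.4 = 6.16 m^2
Velocity = Q / A = 3.18 / 6.16 = 0.516234 m/s

0.516234 m/s


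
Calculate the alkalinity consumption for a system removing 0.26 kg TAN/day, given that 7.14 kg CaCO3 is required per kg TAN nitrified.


Alkalinity factor: 7.14 kg CaCO3 consumed per kg TAN nitrified
alk = 0.26 kg TAN * 7.14 = 1.8564 kg CaCO3/day

1.8564 kg CaCO3/day


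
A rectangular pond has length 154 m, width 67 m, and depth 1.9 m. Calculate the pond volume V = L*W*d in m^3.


Base area = L * W = 154 * 67 = 10318 m^2
Volume = area * depth = 10318 * 1.9 = 19604.2 m^3

19604.2 m^3


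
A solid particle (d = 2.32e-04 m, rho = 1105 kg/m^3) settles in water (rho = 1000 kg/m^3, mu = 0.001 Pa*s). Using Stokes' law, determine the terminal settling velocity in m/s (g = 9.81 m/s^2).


Density difference: rho_p - rho_f = 1105 - 1000 = 105 kg/m^3
d^2 = (2.32e-04)^2 = 5.3824e-08 m^2
Numerator = (rho_p - rho_f) * g * d^2 = 105 * 9.81 * 5.3824e-08 = 5.5441411e-05
Denominator = 18 * mu = 18 * 0.001 = 0.018
v_s = 5.5441411e-05 / 0.018 = 0.00308008 m/s
Check: Re = rho_f * v_s * d / mu = 1000 * 0.00308008 * 2.32e-04 / 0.001 = 0.715 < 1, so Stokes' law applies.

0.00308008 m/s


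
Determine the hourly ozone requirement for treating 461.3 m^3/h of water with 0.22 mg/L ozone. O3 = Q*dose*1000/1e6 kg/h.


O3 demand (mg/h) = Q * dose * 1000 = 461.3 * 0.22 * 1000 = 101486 mg/h
Convert mg to kg: 101486 / 1e6 = 0.101486 kg/h

0.101486 kg/h


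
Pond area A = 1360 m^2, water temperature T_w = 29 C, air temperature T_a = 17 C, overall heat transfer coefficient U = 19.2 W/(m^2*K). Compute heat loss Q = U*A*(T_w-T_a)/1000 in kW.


Temperature difference dT = 29 - 17 = 12 K
Heat loss (W) = U * A * dT = 19.2 * 1360 * 12 = 313344 W
Convert to kW: 313344 / 1000 = 313.344 kW

313.344 kW


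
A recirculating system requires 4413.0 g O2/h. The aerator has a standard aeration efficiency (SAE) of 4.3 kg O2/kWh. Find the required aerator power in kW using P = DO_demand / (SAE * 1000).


SAE in g O2/kWh = 4.3 * 1000 = 4300 g/kWh
P = DO_demand / SAE_g = 4413.0 / 4300 = 1.02628 kW

1.02628 kW


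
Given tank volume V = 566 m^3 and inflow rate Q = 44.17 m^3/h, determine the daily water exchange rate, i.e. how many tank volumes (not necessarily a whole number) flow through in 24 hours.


Daily flow volume = 44.17 m^3/h * 24 h = 1060.08 m^3/day
Exchanges = daily flow / tank volume = 1060.08 / 566 = 1.87293 exchanges/day

1.87293 exchanges/day


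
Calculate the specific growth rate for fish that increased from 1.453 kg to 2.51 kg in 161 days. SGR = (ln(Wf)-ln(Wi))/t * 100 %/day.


ln(W_f) = ln(2.51) = 0.92028275
ln(W_i) = ln(1.453) = 0.37363038
ln(W_f) - ln(W_i) = 0.92028275 - 0.37363038 = 0.54665237
SGR = 0.54665237 / 161 * 100 = 0.339536 %/day

0.339536 %/day


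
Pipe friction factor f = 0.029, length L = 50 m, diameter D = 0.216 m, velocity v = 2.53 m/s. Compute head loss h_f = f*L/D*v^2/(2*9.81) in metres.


v^2 = 2.53^2 = 6.4009 m^2/s^2
L/D = 50/0.216 = 231.48148
h_f = f*(L/D)*v^2/(2g) = 0.029 * 231.48148 * 6.4009 / 19.62 = 2.19006 m

2.19006 m


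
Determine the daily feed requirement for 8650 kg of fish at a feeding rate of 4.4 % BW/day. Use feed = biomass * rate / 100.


Feeding rate fraction = 4.4% / 100 = 0.044
Daily feed = 8650 kg * 0.044 = 380.6 kg/day

380.6 kg/day


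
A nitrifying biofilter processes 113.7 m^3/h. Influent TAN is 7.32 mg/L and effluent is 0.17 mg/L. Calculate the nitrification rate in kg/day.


Concentration drop: TAN_in - TAN_out = 7.32 - 0.17 = 7.15 mg/L
Hourly TAN removed = Q * dTAN = 113.7 m^3/h * 7.15 mg/L = 812.955 g/h  (m^3/h * mg/L = g/h)
Daily TAN removed = 812.955 * 24 = 19510.92 g/day
Convert to kg/day: 19510.92 / 1000 = 19.51092 kg/day

19.51092 kg/day


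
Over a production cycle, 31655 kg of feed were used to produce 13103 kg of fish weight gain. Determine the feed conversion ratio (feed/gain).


FCR = feed consumed / weight gained
FCR = 31655 kg / 13103 kg = 2.41586

2.41586


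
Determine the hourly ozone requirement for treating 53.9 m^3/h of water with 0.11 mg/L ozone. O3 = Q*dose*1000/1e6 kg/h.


O3 demand (mg/h) = Q * dose * 1000 = 53.9 * 0.11 * 1000 = 5929 mg/h
Convert mg to kg: 5929 / 1e6 = 0.005929 kg/h

0.005929 kg/h


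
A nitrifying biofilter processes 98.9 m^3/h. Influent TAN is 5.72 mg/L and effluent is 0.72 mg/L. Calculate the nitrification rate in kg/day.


Concentration drop: TAN_in - TAN_out = 5.72 - 0.72 = 5 mg/L
Hourly TAN removed = Q * dTAN = 98.9 m^3/h * 5 mg/L = 494.5 g/h  (m^3/h * mg/L = g/h)
Daily TAN removed = 494.5 * 24 = 11868 g/day
Convert to kg/day: 11868 / 1000 = 11.868 kg/day

11.868 kg/day


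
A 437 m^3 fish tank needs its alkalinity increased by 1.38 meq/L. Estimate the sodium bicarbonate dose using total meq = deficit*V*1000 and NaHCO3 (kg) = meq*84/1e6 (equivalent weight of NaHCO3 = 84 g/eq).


Tank volume in L = 437 m^3 * 1000 = 437000 L
Total meq required = 1.38 meq/L * 437000 L = 603060 meq
NaHCO3 mass = 603060 meq * 84 mg/meq / 1e6 = 50.657 kg

50.657 kg


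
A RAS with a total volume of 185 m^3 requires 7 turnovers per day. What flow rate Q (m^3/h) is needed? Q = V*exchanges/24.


Daily recirculation volume = 185 m^3 * 7 = 1295 m^3/day
Flow rate Q = daily volume / 24 h = 1295 / 24 = 53.9583 m^3/h

53.9583 m^3/h


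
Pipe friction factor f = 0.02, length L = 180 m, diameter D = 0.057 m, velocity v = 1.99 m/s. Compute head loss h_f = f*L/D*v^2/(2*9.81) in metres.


v^2 = 1.99^2 = 3.9601 m^2/s^2
L/D = 180/0.057 = 3157.8947
h_f = f*(L/D)*v^2/(2g) = 0.02 * 3157.8947 * 3.9601 / 19.62 = 12.7478 m

12.7478 m


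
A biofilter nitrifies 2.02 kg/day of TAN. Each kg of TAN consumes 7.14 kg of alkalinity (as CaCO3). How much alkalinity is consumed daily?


Alkalinity factor: 7.14 kg CaCO3 consumed per kg TAN nitrified
alk = 2.02 kg TAN * 7.14 = 14.4228 kg CaCO3/day

14.4228 kg CaCO3/day


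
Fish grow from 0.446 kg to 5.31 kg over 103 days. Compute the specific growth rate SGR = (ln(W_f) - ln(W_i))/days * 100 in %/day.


ln(W_f) = ln(5.31) = 1.6695918
ln(W_i) = ln(0.446) = -0.80743633
ln(W_f) - ln(W_i) = 1.6695918 - -0.80743633 = 2.4770281
SGR = 2.4770281 / 103 * 100 = 2.40488 %/day

2.40488 %/day


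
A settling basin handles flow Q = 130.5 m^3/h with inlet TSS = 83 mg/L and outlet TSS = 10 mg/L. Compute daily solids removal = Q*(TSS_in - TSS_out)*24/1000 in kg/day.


Concentration drop: TSS_in - TSS_out = 83 - 10 = 73 mg/L
Hourly solids removed = Q * dTSS = 130.5 m^3/h * 73 mg/L = 9526.5 g/h  (m^3/h * mg/L = g/h)
Daily solids removed = 9526.5 * 24 = 228636 g/day
Convert g to kg: 228636 / 1000 = 228.636 kg/day

228.636 kg/day


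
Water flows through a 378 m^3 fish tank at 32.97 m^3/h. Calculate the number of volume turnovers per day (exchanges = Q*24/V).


Daily flow volume = 32.97 m^3/h * 24 h = 791.28 m^3/day
Exchanges = daily flow / tank volume = 791.28 / 378 = 2.09333 exchanges/day

2.09333 exchanges/day


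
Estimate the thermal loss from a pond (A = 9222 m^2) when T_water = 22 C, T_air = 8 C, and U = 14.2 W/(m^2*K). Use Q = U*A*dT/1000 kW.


Temperature difference dT = 22 - 8 = 14 K
Heat loss (W) = U * A * dT = 14.2 * 9222 * 14 = 1833333.6 W
Convert to kW: 1833333.6 / 1000 = 1833.3336 kW

1833.3336 kW


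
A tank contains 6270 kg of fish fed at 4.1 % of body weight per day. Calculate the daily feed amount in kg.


Feeding rate fraction = 4.1% / 100 = 0.041
Daily feed = 6270 kg * 0.041 = 257.07 kg/day

257.07 kg/day


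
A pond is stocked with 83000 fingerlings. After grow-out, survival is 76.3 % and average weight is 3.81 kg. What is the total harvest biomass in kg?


Survivors = 83000 * 76.3/100 = 63329 fish
Harvest biomass = survivors * W_f = 63329 * 3.81 = 241283.49 kg

241283.49 kg


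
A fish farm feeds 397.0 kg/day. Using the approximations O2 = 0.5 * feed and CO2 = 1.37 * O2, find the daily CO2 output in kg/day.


O2 = 397.0 * 0.5 = 198.5
CO2 = 198.5 * 1.37 = 271.945

271.945 kg/day


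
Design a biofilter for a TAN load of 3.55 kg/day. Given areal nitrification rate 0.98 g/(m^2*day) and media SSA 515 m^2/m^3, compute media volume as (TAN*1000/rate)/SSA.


A = 3.55*1000 / 0.98 = 3622.449 m^2
V = 3622.449 / 515 = 7.03388

7.03388 m^3


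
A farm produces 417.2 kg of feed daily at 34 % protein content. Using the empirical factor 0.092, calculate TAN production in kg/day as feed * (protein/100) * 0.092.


Protein in feed = 417.2 * 34/100 = 141.848 kg/day
TAN = protein * 0.092 = 141.848 * 0.092 = 13.050016 kg/day

13.050016 kg/day


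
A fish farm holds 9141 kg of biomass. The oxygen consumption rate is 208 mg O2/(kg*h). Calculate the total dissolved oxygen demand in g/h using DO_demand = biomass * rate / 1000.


Total O2 consumption (mg/h) = 9141 kg * 208 mg/(kg*h) = 1901328 mg/h
Convert to g/h: 1901328 / 1000 = 1901.328 g/h

1901.328 g/h


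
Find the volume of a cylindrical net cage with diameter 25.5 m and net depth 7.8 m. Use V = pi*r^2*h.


r = d/2 = 25.5/2 = 12.75 m
Base area = pi*r^2 = pi*12.75^2 = 510.70516 m^2
Volume = 510.70516 * 7.8 = 3983.5 m^3

3983.5 m^3


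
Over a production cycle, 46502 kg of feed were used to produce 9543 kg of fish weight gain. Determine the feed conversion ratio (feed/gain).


FCR = feed consumed / weight gained
FCR = 46502 kg / 9543 kg = 4.87289

4.87289


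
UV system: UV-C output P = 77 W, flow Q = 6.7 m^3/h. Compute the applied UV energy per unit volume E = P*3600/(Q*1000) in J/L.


Energy delivered per hour = 77 W * 3600 s = 277200 J/h
Volume treated per hour = 6.7 m^3/h * 1000 = 6700 L/h
dose = 277200 / 6700 = 41.3731 J/L

41.3731 J/L


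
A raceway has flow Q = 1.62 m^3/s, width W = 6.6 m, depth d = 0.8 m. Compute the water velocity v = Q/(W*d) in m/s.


Cross-sectional area = W * d = 6.6 * 0.8 = 5.28 m^2
Velocity = Q / A = 1.62 / 5.28 = 0.306818 m/s

0.306818 m/s


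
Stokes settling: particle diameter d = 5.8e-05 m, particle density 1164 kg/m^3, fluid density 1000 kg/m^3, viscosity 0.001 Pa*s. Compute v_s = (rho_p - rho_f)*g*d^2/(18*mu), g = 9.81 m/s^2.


Density difference: rho_p - rho_f = 1164 - 1000 = 164 kg/m^3
d^2 = (5.8e-05)^2 = 3.364e-09 m^2
Numerator = (rho_p - rho_f) * g * d^2 = 164 * 9.81 * 3.364e-09 = 5.4121378e-06
Denominator = 18 * mu = 18 * 0.001 = 0.018
v_s = 5.4121378e-06 / 0.018 = 3.00674e-04 m/s
Check: Re = rho_f * v_s * d / mu = 1000 * 3.00674e-04 * 5.8e-05 / 0.001 = 0.0174 < 1, so Stokes' law applies.

3.00674e-04 m/s


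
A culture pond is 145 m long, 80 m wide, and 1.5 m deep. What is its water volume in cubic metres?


Base area = L * W = 145 * 80 = 11600 m^2
Volume = area * depth = 11600 * 1.5 = 17400 m^3

17400 m^3


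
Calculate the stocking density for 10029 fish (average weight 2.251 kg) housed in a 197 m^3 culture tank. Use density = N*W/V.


Total biomass = 10029 fish * 2.251 kg = 22575.279 kg
Density = total biomass / volume = 22575.279 / 197 = 114.595 kg/m^3

114.595 kg/m^3


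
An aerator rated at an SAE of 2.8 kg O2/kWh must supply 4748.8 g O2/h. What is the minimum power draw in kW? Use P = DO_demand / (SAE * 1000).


SAE in g O2/kWh = 2.8 * 1000 = 2800 g/kWh
P = DO_demand / SAE_g = 4748.8 / 2800 = 1.696 kW

1.696 kW


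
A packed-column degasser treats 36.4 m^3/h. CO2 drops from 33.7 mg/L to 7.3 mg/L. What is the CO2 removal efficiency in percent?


CO2_out / CO2_in = 7.3 / 33.7 = 0.21661721
Fraction remaining = 0.21661721
efficiency = (1 - 0.21661721) * 100 = 78.3383 %

78.3383 %


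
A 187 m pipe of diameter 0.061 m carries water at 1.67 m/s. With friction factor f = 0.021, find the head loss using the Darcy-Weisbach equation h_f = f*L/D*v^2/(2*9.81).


v^2 = 1.67^2 = 2.7889 m^2/s^2
L/D = 187/0.061 = 3065.5738
h_f = f*(L/D)*v^2/(2g) = 0.021 * 3065.5738 * 2.7889 / 19.62 = 9.15093 m

9.15093 m


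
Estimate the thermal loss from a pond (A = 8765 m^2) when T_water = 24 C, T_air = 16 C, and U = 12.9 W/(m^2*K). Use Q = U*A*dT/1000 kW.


Temperature difference dT = 24 - 16 = 8 K
Heat loss (W) = U * A * dT = 12.9 * 8765 * 8 = 904548 W
Convert to kW: 904548 / 1000 = 904.548 kW

904.548 kW


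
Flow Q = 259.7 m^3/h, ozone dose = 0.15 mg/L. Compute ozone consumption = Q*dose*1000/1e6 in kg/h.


O3 demand (mg/h) = Q * dose * 1000 = 259.7 * 0.15 * 1000 = 38955 mg/h
Convert mg to kg: 38955 / 1e6 = 0.038955 kg/h

0.038955 kg/h


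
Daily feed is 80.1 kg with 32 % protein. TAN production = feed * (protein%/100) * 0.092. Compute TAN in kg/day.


Protein in feed = 80.1 * 32/100 = 25.632 kg/day
TAN = protein * 0.092 = 25.632 * 0.092 = 2.358144 kg/day

2.358144 kg/day


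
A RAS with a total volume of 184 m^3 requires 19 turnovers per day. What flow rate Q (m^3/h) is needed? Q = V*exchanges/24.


Daily recirculation volume = 184 m^3 * 19 = 3496 m^3/day
Flow rate Q = daily volume / 24 h = 3496 / 24 = 145.667 m^3/h

145.667 m^3/h


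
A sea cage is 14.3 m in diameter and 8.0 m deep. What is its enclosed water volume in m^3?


r = d/2 = 14.3/2 = 7.15 m
Base area = pi*r^2 = pi*7.15^2 = 160.60607 m^2
Volume = 160.60607 * 8.0 = 1284.85 m^3

1284.85 m^3


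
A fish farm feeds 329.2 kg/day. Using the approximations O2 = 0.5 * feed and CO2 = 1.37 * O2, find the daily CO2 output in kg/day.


O2 = 329.2 * 0.5 = 164.6
CO2 = 164.6 * 1.37 = 225.502

225.502 kg/day


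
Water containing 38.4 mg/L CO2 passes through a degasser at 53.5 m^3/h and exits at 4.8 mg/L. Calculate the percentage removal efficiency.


CO2_out / CO2_in = 4.8 / 38.4 = 0.125
Fraction remaining = 0.125
efficiency = (1 - 0.125) * 100 = 87.5 %

87.5 %


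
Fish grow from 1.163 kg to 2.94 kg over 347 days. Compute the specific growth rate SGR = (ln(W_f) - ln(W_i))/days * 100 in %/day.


ln(W_f) = ln(2.94) = 1.0784096
ln(W_i) = ln(1.163) = 0.15100287
ln(W_f) - ln(W_i) = 1.0784096 - 0.15100287 = 0.92740673
SGR = 0.92740673 / 347 * 100 = 0.267264 %/day

0.267264 %/day


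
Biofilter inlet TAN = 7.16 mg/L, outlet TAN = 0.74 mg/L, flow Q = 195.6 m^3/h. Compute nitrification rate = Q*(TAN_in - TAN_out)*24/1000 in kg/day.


Concentration drop: TAN_in - TAN_out = 7.16 - 0.74 = 6.42 mg/L
Hourly TAN removed = Q * dTAN = 195.6 m^3/h * 6.42 mg/L = 1255.752 g/h  (m^3/h * mg/L = g/h)
Daily TAN removed = 1255.752 * 24 = 30138.048 g/day
Convert to kg/day: 30138.048 / 1000 = 30.138048 kg/day

30.138048 kg/day


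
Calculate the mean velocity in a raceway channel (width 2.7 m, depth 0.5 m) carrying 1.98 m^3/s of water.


Cross-sectional area = W * d = 2.7 * 0.5 = 1.35 m^2
Velocity = Q / A = 1.98 / 1.35 = 1.46667 m/s

1.46667 m/s


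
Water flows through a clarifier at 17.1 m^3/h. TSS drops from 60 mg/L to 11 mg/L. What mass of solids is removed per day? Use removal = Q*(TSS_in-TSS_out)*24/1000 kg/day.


Concentration drop: TSS_in - TSS_out = 60 - 11 = 49 mg/L
Hourly solids removed = Q * dTSS = 17.1 m^3/h * 49 mg/L = 837.9 g/h  (m^3/h * mg/L = g/h)
Daily solids removed = 837.9 * 24 = 20109.6 g/day
Convert g to kg: 20109.6 / 1000 = 20.1096 kg/day

20.1096 kg/day


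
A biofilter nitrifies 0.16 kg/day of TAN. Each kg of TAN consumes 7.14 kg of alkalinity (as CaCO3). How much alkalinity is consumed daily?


Alkalinity factor: 7.14 kg CaCO3 consumed per kg TAN nitrified
alk = 0.16 kg TAN * 7.14 = 1.1424 kg CaCO3/day

1.1424 kg CaCO3/day


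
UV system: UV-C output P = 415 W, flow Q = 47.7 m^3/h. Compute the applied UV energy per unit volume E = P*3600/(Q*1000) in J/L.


Energy delivered per hour = 415 W * 3600 s = 1494000 J/h
Volume treated per hour = 47.7 m^3/h * 1000 = 47700 L/h
dose = 1494000 / 47700 = 31.3208 J/L

31.3208 J/L
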